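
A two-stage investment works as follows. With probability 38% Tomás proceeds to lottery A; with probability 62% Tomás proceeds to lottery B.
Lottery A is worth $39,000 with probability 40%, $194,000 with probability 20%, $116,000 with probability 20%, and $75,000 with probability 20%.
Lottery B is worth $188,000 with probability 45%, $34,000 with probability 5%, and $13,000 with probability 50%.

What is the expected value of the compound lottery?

EV(A) = 0.4 × 39000 + 0.2 × 194000 + 0.2 × 116000 + 0.2 × 75000 = 15600 + 38800 + 23200 + 15000 = 92600
EV(B) = 0.45 × 188000 + 0.05 × 34000 + 0.5 × 13000 = 84600 + 1700 + 6500 = 92800
Overall = 0.38 × 92600 + 0.62 × 92800 = 35188 + 57536 = 92724

$92,724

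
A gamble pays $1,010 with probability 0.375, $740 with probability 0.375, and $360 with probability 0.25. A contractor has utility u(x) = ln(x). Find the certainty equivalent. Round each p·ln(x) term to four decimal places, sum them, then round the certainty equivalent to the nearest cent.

E[u] = 0.375·ln(1010) + 0.375·ln(740) + 0.25·ln(360) = 2.5941 + 2.4775 + 1.4715 = 6.5431
CE = e^6.5431 ≈ 694.44

$694.44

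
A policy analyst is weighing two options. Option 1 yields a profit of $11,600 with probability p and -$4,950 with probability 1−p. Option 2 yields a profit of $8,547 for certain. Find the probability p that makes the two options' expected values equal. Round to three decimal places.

p·11600 + (1−p)·(-4950) = 8547
16550p − 4950 = 8547
p = (8547 + 4950) / 16550

p = 0.816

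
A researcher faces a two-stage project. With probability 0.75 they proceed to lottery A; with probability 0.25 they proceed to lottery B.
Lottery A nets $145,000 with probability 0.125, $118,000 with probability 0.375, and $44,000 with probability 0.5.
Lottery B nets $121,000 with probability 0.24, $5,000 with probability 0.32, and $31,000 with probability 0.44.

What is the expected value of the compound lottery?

$74,351.25

EV(A) = 0.125 × 145000 + 0.375 × 118000 + 0.5 × 44000 = 18125 + 44250 + 22000 = 84375
EV(B) = 0.24 × 121000 + 0.32 × 5000 + 0.44 × 31000 = 29040 + 1600 + 13640 = 44280
Overall = 0.75 × 84375 + 0.25 × 44280 = 63281.25 + 11070 = 74351.25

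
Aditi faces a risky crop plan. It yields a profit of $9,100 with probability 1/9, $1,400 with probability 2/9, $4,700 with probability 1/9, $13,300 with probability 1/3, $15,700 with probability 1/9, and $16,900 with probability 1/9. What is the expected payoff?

EV = 1/9 × 9100 + 2/9 × 1400 + 1/9 × 4700 + 1/3 × 13300 + 1/9 × 15700 + 1/9 × 16900 = 1011.1111 + 311.1111 + 522.2222 + 4433.3333 + 1744.4444 + 1877.7778 = 9900

$9,900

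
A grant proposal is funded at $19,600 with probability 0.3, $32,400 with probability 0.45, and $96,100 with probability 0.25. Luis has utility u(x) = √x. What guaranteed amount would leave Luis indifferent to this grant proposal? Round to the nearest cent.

$40,200.25

E[u] = 0.3·√19600 + 0.45·√32400 + 0.25·√96100 = 0.3·140 + 0.45·180 + 0.25·310 = 200.5
CE = (200.5)² = 40200.25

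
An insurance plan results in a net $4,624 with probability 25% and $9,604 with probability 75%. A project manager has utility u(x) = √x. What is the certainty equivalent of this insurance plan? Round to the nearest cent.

$8,190.25

E[u] = 0.25·√4624 + 0.75·√9604 = 0.25·68 + 0.75·98 = 90.5
CE = (90.5)² = 8190.25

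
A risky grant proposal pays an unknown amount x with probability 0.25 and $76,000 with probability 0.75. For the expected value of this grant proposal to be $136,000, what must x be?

0.25·x + 0.75·76000 = 136000
0.25·x = 136000 − 57000 = 79000
x = 79000 / 0.25 = 316000

x = $316,000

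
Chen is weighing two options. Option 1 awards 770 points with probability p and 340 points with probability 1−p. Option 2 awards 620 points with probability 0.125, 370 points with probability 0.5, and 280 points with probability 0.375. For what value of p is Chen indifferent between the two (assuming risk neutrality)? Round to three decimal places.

EV(Option 2) = 0.125 × 620 + 0.5 × 370 + 0.375 × 280 = 77.5 + 185 + 105 = 367.5
p·770 + (1−p)·340 = 367.5
430p + 340 = 367.5
p = (367.5 − 340) / 430

p = 0.064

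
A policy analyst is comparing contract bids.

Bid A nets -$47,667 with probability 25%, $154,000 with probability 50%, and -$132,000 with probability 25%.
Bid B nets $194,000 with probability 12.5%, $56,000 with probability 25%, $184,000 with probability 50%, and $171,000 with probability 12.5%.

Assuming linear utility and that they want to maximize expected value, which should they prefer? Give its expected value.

Bid A = 0.25 × (-47667) + 0.5 × 154000 + 0.25 × (-132000) = -11916.75 + 77000 − 33000 = 32083.25
Bid B = 0.125 × 194000 + 0.25 × 56000 + 0.5 × 184000 + 0.125 × 171000 = 24250 + 14000 + 92000 + 21375 = 151625

Bid B ($151,625)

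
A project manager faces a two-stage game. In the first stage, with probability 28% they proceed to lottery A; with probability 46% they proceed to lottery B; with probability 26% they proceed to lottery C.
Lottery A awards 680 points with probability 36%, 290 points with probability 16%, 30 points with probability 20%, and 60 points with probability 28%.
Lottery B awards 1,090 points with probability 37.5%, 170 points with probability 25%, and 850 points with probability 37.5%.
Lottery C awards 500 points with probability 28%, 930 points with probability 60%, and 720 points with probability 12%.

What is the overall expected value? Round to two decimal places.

EV(A) = 0.36 × 680 + 0.16 × 290 + 0.2 × 30 + 0.28 × 60 = 244.8 + 46.4 + 6 + 16.8 = 314
EV(B) = 0.375 × 1090 + 0.25 × 170 + 0.375 × 850 = 408.75 + 42.5 + 318.75 = 770
EV(C) = 0.28 × 500 + 0.6 × 930 + 0.12 × 720 = 140 + 558 + 86.4 = 784.4
Overall = 0.28 × 314 + 0.46 × 770 + 0.26 × 784.4 = 87.92 + 354.2 + 203.944 = 646.064

646.06 points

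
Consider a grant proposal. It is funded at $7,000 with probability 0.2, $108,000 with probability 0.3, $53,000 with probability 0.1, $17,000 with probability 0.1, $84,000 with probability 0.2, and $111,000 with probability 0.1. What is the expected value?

EV = 0.2 × 7000 + 0.3 × 108000 + 0.1 × 53000 + 0.1 × 17000 + 0.2 × 84000 + 0.1 × 111000 = 1400 + 32400 + 5300 + 1700 + 16800 + 11100 = 68700

$68,700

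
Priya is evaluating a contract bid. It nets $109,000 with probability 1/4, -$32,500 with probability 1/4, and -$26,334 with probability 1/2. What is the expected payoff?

EV = 1/4 × 109000 + 1/4 × (-32500) + 1/2 × (-26334) = 27250 − 8125 − 13167 = 5958

$5,958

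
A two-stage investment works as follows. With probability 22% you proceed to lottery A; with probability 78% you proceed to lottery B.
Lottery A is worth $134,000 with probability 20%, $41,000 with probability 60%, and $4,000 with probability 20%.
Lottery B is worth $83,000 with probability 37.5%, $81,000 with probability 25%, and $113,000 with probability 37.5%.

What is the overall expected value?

$84,609

EV(A) = 0.2 × 134000 + 0.6 × 41000 + 0.2 × 4000 = 26800 + 24600 + 800 = 52200
EV(B) = 0.375 × 83000 + 0.25 × 81000 + 0.375 × 113000 = 31125 + 20250 + 42375 = 93750
Overall = 0.22 × 52200 + 0.78 × 93750 = 11484 + 73125 = 84609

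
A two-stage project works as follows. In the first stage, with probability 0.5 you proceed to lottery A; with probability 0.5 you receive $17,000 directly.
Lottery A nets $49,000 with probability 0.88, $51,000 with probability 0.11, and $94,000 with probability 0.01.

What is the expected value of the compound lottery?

EV(A) = 0.88 × 49000 + 0.11 × 51000 + 0.01 × 94000 = 43120 + 5610 + 940 = 49670
Branch B: 17000 (certain)
Overall = 0.5 × 49670 + 0.5 × 17000 = 24835 + 8500 = 33335

$33,335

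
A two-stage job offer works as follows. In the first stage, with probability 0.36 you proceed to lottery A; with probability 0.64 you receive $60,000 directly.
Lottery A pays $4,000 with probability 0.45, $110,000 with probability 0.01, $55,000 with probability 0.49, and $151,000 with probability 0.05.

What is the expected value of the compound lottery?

$51,864

EV(A) = 0.45 × 4000 + 0.01 × 110000 + 0.49 × 55000 + 0.05 × 151000 = 1800 + 1100 + 26950 + 7550 = 37400
Branch B: 60000 (certain)
Overall = 0.36 × 37400 + 0.64 × 60000 = 13464 + 38400 = 51864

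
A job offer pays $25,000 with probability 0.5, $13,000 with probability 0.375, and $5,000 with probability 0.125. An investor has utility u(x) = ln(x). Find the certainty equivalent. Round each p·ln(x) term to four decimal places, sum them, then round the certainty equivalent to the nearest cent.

$15,997.70

E[u] = 0.5·ln(25000) + 0.375·ln(13000) + 0.125·ln(5000) = 5.0633 + 3.5523 + 1.0646 = 9.6802
CE = e^9.6802 ≈ 15997.70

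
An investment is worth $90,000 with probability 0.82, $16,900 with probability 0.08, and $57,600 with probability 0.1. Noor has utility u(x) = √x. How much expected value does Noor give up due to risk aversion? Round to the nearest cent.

E[u] = 0.82·√90000 + 0.08·√16900 + 0.1·√57600 = 0.82·300 + 0.08·130 + 0.1·240 = 280.4
CE = (280.4)² = 78624.16
Risk premium = EV − CE = 80912 − 78624.16 = 2287.84

$2,287.84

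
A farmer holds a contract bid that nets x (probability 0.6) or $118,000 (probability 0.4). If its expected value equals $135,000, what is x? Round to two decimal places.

0.6·x + 0.4·118000 = 135000
0.6·x = 135000 − 47200 = 87800
x = 87800 / 0.6 = 146333.3333

x = $146,333.33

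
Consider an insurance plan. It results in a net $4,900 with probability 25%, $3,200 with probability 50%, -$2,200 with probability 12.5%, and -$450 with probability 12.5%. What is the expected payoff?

EV = 0.25 × 4900 + 0.5 × 3200 + 0.125 × (-2200) + 0.125 × (-450) = 1225 + 1600 − 275 − 56.25 = 2493.75

$2,493.75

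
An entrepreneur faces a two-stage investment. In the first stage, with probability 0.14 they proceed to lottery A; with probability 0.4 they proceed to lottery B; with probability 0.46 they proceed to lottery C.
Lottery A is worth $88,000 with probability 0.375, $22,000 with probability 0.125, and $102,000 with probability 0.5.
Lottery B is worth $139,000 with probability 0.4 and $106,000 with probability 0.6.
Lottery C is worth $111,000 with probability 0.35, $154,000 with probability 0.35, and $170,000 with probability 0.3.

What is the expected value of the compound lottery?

EV(A) = 0.375 × 88000 + 0.125 × 22000 + 0.5 × 102000 = 33000 + 2750 + 51000 = 86750
EV(B) = 0.4 × 139000 + 0.6 × 106000 = 55600 + 63600 = 119200
EV(C) = 0.35 × 111000 + 0.35 × 154000 + 0.3 × 170000 = 38850 + 53900 + 51000 = 143750
Overall = 0.14 × 86750 + 0.4 × 119200 + 0.46 × 143750 = 12145 + 47680 + 66125 = 125950

$125,950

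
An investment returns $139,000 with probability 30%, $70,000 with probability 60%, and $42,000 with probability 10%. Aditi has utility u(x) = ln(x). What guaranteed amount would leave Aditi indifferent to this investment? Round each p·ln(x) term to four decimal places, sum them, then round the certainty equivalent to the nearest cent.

$81,715.58

E[u] = 0.3·ln(139000) + 0.6·ln(70000) + 0.1·ln(42000) = 3.5527 + 6.6938 + 1.0645 = 11.3110
CE = e^11.3110 ≈ 81715.58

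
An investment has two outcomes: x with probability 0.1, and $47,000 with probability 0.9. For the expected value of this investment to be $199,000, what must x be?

x = $1,567,000

0.1·x + 0.9·47000 = 199000
0.1·x = 199000 − 42300 = 156700
x = 156700 / 0.1 = 1567000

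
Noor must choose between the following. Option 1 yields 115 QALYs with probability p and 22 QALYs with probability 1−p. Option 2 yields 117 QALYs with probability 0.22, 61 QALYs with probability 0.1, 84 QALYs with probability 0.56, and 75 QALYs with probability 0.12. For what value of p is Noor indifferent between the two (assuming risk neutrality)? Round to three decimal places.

EV(Option 2) = 0.22 × 117 + 0.1 × 61 + 0.56 × 84 + 0.12 × 75 = 25.74 + 6.1 + 47.04 + 9 = 87.88
p·115 + (1−p)·22 = 87.88
93p + 22 = 87.88
p = (87.88 − 22) / 93

p = 0.708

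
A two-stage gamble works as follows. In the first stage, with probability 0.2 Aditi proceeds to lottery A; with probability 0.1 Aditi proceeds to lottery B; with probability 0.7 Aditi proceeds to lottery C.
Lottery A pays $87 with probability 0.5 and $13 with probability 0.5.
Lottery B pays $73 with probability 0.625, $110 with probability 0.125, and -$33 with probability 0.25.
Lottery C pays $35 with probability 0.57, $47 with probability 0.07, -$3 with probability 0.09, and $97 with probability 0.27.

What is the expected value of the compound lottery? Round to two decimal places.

$49.52

EV(A) = 0.5 × 87 + 0.5 × 13 = 43.5 + 6.5 = 50
EV(B) = 0.625 × 73 + 0.125 × 110 + 0.25 × (-33) = 45.625 + 13.75 − 8.25 = 51.125
EV(C) = 0.57 × 35 + 0.07 × 47 + 0.09 × (-3) + 0.27 × 97 = 19.95 + 3.29 − 0.27 + 26.19 = 49.16
Overall = 0.2 × 50 + 0.1 × 51.125 + 0.7 × 49.16 = 10 + 5.1125 + 34.412 = 49.5245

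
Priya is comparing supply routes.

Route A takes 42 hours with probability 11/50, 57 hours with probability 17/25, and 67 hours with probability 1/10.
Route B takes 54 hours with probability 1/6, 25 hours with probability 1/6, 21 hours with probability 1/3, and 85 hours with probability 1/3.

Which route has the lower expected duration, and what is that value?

Route A = 11/50 × 42 + 17/25 × 57 + 1/10 × 67 = 9.24 + 38.76 + 6.7 = 54.7
Route B = 1/6 × 54 + 1/6 × 25 + 1/3 × 21 + 1/3 × 85 = 9 + 4.1667 + 7 + 28.3333 = 48.5

Route B (48.5 hours)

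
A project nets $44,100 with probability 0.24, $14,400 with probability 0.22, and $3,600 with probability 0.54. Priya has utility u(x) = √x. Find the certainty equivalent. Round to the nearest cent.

$11,924.64

E[u] = 0.24·√44100 + 0.22·√14400 + 0.54·√3600 = 0.24·210 + 0.22·120 + 0.54·60 = 109.2
CE = (109.2)² = 11924.64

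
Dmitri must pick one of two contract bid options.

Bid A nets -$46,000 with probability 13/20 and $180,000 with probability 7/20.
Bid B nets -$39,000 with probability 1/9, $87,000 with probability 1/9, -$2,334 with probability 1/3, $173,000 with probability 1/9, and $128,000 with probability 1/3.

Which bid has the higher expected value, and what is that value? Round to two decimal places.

Bid A = 13/20 × (-46000) + 7/20 × 180000 = -29900 + 63000 = 33100
Bid B = 1/9 × (-39000) + 1/9 × 87000 + 1/3 × (-2334) + 1/9 × 173000 + 1/3 × 128000 = -4333.3333 + 9666.6667 − 778 + 19222.2222 + 42666.6667 = 66444.2222

Bid B ($66,444.22)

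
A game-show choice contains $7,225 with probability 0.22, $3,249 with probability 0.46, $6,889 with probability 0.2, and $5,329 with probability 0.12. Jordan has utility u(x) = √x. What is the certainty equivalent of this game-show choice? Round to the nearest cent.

E[u] = 0.22·√7225 + 0.46·√3249 + 0.2·√6889 + 0.12·√5329 = 0.22·85 + 0.46·57 + 0.2·83 + 0.12·73 = 70.28
CE = (70.28)² = 4939.2784

$4,939.28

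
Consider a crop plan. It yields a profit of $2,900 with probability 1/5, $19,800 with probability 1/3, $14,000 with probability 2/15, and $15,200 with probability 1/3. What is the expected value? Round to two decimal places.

EV = 1/5 × 2900 + 1/3 × 19800 + 2/15 × 14000 + 1/3 × 15200 = 580 + 6600 + 1866.6667 + 5066.6667 = 14113.3333

$14,113.33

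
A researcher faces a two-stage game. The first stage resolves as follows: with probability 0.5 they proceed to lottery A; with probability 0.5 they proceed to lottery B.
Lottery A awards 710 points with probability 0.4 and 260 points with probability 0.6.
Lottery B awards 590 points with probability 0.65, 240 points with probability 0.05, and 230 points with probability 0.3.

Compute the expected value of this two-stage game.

452.25 points

EV(A) = 0.4 × 710 + 0.6 × 260 = 284 + 156 = 440
EV(B) = 0.65 × 590 + 0.05 × 240 + 0.3 × 230 = 383.5 + 12 + 69 = 464.5
Overall = 0.5 × 440 + 0.5 × 464.5 = 220 + 232.25 = 452.25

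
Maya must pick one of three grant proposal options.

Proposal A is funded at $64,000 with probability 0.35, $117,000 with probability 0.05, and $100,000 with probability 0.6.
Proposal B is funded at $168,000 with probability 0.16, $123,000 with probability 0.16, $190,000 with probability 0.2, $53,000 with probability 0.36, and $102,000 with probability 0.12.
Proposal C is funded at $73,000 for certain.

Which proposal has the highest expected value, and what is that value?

Proposal B ($115,880)

Proposal A = 0.35 × 64000 + 0.05 × 117000 + 0.6 × 100000 = 22400 + 5850 + 60000 = 88250
Proposal B = 0.16 × 168000 + 0.16 × 123000 + 0.2 × 190000 + 0.36 × 53000 + 0.12 × 102000 = 26880 + 19680 + 38000 + 19080 + 12240 = 115880
Proposal C: 73000 (certain)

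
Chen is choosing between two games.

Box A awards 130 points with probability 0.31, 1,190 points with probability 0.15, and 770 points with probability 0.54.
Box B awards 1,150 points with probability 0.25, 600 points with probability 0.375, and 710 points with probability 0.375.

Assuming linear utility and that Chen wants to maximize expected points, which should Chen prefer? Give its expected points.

Box A = 0.31 × 130 + 0.15 × 1190 + 0.54 × 770 = 40.3 + 178.5 + 415.8 = 634.6
Box B = 0.25 × 1150 + 0.375 × 600 + 0.375 × 710 = 287.5 + 225 + 266.25 = 778.75

Box B (778.75 points)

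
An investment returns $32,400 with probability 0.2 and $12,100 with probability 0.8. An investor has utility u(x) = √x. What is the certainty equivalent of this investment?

E[u] = 0.2·√32400 + 0.8·√12100 = 0.2·180 + 0.8·110 = 124
CE = (124)² = 15376

$15,376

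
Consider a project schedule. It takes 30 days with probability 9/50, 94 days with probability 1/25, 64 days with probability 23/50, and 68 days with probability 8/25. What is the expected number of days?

EV = 9/50 × 30 + 1/25 × 94 + 23/50 × 64 + 8/25 × 68 = 5.4 + 3.76 + 29.44 + 21.76 = 60.36

60.36 days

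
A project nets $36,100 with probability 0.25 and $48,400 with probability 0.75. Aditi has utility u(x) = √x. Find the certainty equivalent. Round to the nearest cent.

E[u] = 0.25·√36100 + 0.75·√48400 = 0.25·190 + 0.75·220 = 212.5
CE = (212.5)² = 45156.25

$45,156.25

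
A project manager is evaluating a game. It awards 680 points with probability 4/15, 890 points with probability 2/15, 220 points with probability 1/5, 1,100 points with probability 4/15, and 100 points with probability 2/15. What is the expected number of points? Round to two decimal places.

650.67 points

EV = 4/15 × 680 + 2/15 × 890 + 1/5 × 220 + 4/15 × 1100 + 2/15 × 100 = 181.3333 + 118.6667 + 44 + 293.3333 + 13.3333 = 650.6667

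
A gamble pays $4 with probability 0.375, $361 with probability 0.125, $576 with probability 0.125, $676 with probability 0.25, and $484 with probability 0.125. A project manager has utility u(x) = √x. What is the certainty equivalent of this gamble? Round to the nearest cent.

E[u] = 0.375·√4 + 0.125·√361 + 0.125·√576 + 0.25·√676 + 0.125·√484 = 0.375·2 + 0.125·19 + 0.125·24 + 0.25·26 + 0.125·22 = 15.375
CE = (15.375)² = 236.390625

$236.39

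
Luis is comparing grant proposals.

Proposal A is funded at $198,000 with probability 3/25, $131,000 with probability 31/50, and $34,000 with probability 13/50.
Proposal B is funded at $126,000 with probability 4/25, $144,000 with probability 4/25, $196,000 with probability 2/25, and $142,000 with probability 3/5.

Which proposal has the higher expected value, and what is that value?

Proposal A = 3/25 × 198000 + 31/50 × 131000 + 13/50 × 34000 = 23760 + 81220 + 8840 = 113820
Proposal B = 4/25 × 126000 + 4/25 × 144000 + 2/25 × 196000 + 3/5 × 142000 = 20160 + 23040 + 15680 + 85200 = 144080

Proposal B ($144,080)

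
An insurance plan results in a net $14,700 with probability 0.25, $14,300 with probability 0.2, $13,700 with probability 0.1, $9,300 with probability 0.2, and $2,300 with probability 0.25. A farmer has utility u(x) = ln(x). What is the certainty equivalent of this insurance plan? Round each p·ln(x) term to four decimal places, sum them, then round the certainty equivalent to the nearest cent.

E[u] = 0.25·ln(14700) + 0.2·ln(14300) + 0.1·ln(13700) + 0.2·ln(9300) + 0.25·ln(2300) = 2.3989 + 1.9136 + 0.9525 + 1.8276 + 1.9352 = 9.0278
CE = e^9.0278 ≈ 8331.51

$8,331.51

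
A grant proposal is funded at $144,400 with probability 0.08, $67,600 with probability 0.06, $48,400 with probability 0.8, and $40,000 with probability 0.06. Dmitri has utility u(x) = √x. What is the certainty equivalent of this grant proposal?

$54,756

E[u] = 0.08·√144400 + 0.06·√67600 + 0.8·√48400 + 0.06·√40000 = 0.08·380 + 0.06·260 + 0.8·220 + 0.06·200 = 234
CE = (234)² = 54756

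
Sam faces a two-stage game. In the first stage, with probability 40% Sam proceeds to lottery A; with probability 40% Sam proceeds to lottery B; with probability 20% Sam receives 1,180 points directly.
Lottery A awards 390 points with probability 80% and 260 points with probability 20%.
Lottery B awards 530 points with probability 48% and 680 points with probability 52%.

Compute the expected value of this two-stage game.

624.8 points

EV(A) = 0.8 × 390 + 0.2 × 260 = 312 + 52 = 364
EV(B) = 0.48 × 530 + 0.52 × 680 = 254.4 + 353.6 = 608
Branch C: 1180 (certain)
Overall = 0.4 × 364 + 0.4 × 608 + 0.2 × 1180 = 145.6 + 243.2 + 236 = 624.8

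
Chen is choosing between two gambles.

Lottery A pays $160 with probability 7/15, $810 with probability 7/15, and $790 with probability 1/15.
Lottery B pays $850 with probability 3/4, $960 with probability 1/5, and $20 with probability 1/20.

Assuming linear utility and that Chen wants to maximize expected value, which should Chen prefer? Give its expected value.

Lottery B ($830.50)

Lottery A = 7/15 × 160 + 7/15 × 810 + 1/15 × 790 = 74.6667 + 378 + 52.6667 = 505.3333
Lottery B = 3/4 × 850 + 1/5 × 960 + 1/20 × 20 = 637.5 + 192 + 1 = 830.5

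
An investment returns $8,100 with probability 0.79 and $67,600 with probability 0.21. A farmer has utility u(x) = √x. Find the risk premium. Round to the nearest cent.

$4,794.51

E[u] = 0.79·√8100 + 0.21·√67600 = 0.79·90 + 0.21·260 = 125.7
CE = (125.7)² = 15800.49
Risk premium = EV − CE = 20595 − 15800.49 = 4794.51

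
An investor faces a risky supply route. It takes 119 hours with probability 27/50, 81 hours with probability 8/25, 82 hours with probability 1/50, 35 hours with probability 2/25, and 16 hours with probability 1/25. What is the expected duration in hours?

EV = 27/50 × 119 + 8/25 × 81 + 1/50 × 82 + 2/25 × 35 + 1/25 × 16 = 64.26 + 25.92 + 1.64 + 2.8 + 0.64 = 95.26

95.26 hours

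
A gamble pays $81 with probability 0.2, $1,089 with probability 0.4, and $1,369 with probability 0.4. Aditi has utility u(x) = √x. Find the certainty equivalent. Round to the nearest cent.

$888.04

E[u] = 0.2·√81 + 0.4·√1089 + 0.4·√1369 = 0.2·9 + 0.4·33 + 0.4·37 = 29.8
CE = (29.8)² = 888.04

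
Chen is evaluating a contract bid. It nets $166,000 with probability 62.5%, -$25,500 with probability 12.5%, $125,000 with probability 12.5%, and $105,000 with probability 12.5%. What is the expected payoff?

$129,312.50

EV = 0.625 × 166000 + 0.125 × (-25500) + 0.125 × 125000 + 0.125 × 105000 = 103750 − 3187.5 + 15625 + 13125 = 129312.5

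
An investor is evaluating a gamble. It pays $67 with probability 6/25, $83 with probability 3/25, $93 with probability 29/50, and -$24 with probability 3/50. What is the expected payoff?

EV = 6/25 × 67 + 3/25 × 83 + 29/50 × 93 + 3/50 × (-24) = 16.08 + 9.96 + 53.94 − 1.44 = 78.54

$78.54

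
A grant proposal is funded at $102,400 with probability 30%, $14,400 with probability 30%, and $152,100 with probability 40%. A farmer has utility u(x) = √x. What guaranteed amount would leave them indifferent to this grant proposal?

$82,944

E[u] = 0.3·√102400 + 0.3·√14400 + 0.4·√152100 = 0.3·320 + 0.3·120 + 0.4·390 = 288
CE = (288)² = 82944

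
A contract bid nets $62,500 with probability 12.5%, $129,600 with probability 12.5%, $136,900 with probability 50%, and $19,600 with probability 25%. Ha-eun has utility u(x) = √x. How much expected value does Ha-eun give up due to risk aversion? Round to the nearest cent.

E[u] = 0.125·√62500 + 0.125·√129600 + 0.5·√136900 + 0.25·√19600 = 0.125·250 + 0.125·360 + 0.5·370 + 0.25·140 = 296.25
CE = (296.25)² = 87764.0625
Risk premium = EV − CE = 97362.5 − 87764.0625 = 9598.4375

$9,598.44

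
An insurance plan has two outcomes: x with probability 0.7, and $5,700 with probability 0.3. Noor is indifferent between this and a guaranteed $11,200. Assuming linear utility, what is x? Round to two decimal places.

x = $13,557.14

0.7·x + 0.3·5700 = 11200
0.7·x = 11200 − 1710 = 9490
x = 9490 / 0.7 = 13557.1429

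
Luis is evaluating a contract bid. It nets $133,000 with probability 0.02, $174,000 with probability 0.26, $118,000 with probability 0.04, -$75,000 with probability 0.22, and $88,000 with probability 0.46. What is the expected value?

EV = 0.02 × 133000 + 0.26 × 174000 + 0.04 × 118000 + 0.22 × (-75000) + 0.46 × 88000 = 2660 + 45240 + 4720 − 16500 + 40480 = 76600

$76,600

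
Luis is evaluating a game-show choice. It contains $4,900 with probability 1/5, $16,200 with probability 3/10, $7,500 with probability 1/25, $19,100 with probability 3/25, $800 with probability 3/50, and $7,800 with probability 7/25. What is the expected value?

EV = 1/5 × 4900 + 3/10 × 16200 + 1/25 × 7500 + 3/25 × 19100 + 3/50 × 800 + 7/25 × 7800 = 980 + 4860 + 300 + 2292 + 48 + 2184 = 10664

$10,664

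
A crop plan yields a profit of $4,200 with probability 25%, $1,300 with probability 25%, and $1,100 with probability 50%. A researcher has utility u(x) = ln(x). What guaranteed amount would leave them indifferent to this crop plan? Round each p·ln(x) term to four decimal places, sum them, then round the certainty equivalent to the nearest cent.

E[u] = 0.25·ln(4200) + 0.25·ln(1300) + 0.5·ln(1100) = 2.0857 + 1.7925 + 3.5015 = 7.3797
CE = e^7.3797 ≈ 1603.11

$1,603.11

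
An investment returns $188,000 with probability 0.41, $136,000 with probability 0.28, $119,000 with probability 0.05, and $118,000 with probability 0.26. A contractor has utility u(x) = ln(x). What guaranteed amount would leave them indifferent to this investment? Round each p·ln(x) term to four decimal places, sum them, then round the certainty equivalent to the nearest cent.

$148,672.32

E[u] = 0.41·ln(188000) + 0.28·ln(136000) + 0.05·ln(119000) + 0.26·ln(118000) = 4.9791 + 3.3097 + 0.5843 + 3.0364 = 11.9095
CE = e^11.9095 ≈ 148672.32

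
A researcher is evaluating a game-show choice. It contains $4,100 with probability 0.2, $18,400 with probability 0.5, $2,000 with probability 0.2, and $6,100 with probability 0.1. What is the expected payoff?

$11,030

EV = 0.2 × 4100 + 0.5 × 18400 + 0.2 × 2000 + 0.1 × 6100 = 820 + 9200 + 400 + 610 = 11030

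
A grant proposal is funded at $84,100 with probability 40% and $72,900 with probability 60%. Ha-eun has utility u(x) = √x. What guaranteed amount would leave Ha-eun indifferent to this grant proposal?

E[u] = 0.4·√84100 + 0.6·√72900 = 0.4·290 + 0.6·270 = 278
CE = (278)² = 77284

$77,284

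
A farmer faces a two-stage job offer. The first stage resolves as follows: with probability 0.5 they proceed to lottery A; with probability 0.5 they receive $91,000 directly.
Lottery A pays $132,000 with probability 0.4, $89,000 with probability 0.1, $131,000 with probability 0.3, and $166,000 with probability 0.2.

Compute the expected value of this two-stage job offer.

$112,600

EV(A) = 0.4 × 132000 + 0.1 × 89000 + 0.3 × 131000 + 0.2 × 166000 = 52800 + 8900 + 39300 + 33200 = 134200
Branch B: 91000 (certain)
Overall = 0.5 × 134200 + 0.5 × 91000 = 67100 + 45500 = 112600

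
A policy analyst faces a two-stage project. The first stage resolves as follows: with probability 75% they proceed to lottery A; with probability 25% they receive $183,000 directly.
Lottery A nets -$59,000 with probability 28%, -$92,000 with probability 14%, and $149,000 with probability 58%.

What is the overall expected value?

$88,515

EV(A) = 0.28 × (-59000) + 0.14 × (-92000) + 0.58 × 149000 = -16520 − 12880 + 86420 = 57020
Branch B: 183000 (certain)
Overall = 0.75 × 57020 + 0.25 × 183000 = 42765 + 45750 = 88515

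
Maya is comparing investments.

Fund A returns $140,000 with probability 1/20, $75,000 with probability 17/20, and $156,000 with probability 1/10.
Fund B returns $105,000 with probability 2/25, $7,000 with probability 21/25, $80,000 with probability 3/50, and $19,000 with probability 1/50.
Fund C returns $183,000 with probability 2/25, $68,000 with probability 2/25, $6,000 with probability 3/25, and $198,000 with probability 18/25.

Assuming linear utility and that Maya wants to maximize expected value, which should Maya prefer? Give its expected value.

Fund A = 1/20 × 140000 + 17/20 × 75000 + 1/10 × 156000 = 7000 + 63750 + 15600 = 86350
Fund B = 2/25 × 105000 + 21/25 × 7000 + 3/50 × 80000 + 1/50 × 19000 = 8400 + 5880 + 4800 + 380 = 19460
Fund C = 2/25 × 183000 + 2/25 × 68000 + 3/25 × 6000 + 18/25 × 198000 = 14640 + 5440 + 720 + 142560 = 163360

Fund C ($163,360)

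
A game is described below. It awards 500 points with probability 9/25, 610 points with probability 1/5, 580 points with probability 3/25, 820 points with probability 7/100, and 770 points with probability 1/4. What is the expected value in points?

621.5 points

EV = 9/25 × 500 + 1/5 × 610 + 3/25 × 580 + 7/100 × 820 + 1/4 × 770 = 180 + 122 + 69.6 + 57.4 + 192.5 = 621.5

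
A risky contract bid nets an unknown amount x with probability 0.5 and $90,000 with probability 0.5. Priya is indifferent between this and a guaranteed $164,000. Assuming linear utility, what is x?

x = $238,000

0.5·x + 0.5·90000 = 164000
0.5·x = 164000 − 45000 = 119000
x = 119000 / 0.5 = 238000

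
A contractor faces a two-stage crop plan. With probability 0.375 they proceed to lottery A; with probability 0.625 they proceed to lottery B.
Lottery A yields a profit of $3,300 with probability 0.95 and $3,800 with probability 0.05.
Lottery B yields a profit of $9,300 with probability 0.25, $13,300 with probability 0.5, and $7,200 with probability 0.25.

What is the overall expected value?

$7,981.25

EV(A) = 0.95 × 3300 + 0.05 × 3800 = 3135 + 190 = 3325
EV(B) = 0.25 × 9300 + 0.5 × 13300 + 0.25 × 7200 = 2325 + 6650 + 1800 = 10775
Overall = 0.375 × 3325 + 0.625 × 10775 = 1246.875 + 6734.375 = 7981.25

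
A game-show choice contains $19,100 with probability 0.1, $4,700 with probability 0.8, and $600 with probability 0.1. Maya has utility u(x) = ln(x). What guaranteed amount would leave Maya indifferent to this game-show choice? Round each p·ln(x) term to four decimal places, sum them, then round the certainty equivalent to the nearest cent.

E[u] = 0.1·ln(19100) + 0.8·ln(4700) + 0.1·ln(600) = 0.9857 + 6.7643 + 0.6397 = 8.3897
CE = e^8.3897 ≈ 4401.50

$4,401.50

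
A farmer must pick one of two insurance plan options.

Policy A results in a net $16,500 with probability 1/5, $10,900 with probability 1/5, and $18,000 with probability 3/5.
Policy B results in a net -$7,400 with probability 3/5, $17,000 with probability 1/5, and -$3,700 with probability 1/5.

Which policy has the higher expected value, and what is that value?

Policy A = 1/5 × 16500 + 1/5 × 10900 + 3/5 × 18000 = 3300 + 2180 + 10800 = 16280
Policy B = 3/5 × (-7400) + 1/5 × 17000 + 1/5 × (-3700) = -4440 + 3400 − 740 = -1780

Policy A ($16,280)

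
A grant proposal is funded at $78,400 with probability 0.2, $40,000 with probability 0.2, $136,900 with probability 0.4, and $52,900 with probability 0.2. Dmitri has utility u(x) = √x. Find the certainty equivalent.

$84,100

E[u] = 0.2·√78400 + 0.2·√40000 + 0.4·√136900 + 0.2·√52900 = 0.2·280 + 0.2·200 + 0.4·370 + 0.2·230 = 290
CE = (290)² = 84100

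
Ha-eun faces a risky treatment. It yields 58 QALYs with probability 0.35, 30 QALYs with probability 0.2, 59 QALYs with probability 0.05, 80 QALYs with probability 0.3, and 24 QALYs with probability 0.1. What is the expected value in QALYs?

EV = 0.35 × 58 + 0.2 × 30 + 0.05 × 59 + 0.3 × 80 + 0.1 × 24 = 20.3 + 6 + 2.95 + 24 + 2.4 = 55.65

55.65 QALYs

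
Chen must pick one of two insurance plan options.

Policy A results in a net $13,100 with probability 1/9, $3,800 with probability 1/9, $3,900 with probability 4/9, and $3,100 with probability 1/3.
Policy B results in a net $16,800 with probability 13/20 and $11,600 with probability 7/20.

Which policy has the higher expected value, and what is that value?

Policy A = 1/9 × 13100 + 1/9 × 3800 + 4/9 × 3900 + 1/3 × 3100 = 1455.5556 + 422.2222 + 1733.3333 + 1033.3333 = 4644.4444
Policy B = 13/20 × 16800 + 7/20 × 11600 = 10920 + 4060 = 14980

Policy B ($14,980)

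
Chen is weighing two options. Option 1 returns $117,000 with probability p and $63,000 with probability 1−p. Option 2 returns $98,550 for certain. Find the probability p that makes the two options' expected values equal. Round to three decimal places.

p·117000 + (1−p)·63000 = 98550
54000p + 63000 = 98550
p = (98550 − 63000) / 54000

p = 0.658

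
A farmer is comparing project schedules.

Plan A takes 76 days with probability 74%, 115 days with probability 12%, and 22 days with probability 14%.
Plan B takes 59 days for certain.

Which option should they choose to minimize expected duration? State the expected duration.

Plan B (59 days)

Plan A = 0.74 × 76 + 0.12 × 115 + 0.14 × 22 = 56.24 + 13.8 + 3.08 = 73.12
Plan B: 59 (certain)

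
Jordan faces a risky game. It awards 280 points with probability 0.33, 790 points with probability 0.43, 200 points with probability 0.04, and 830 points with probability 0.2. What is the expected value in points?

EV = 0.33 × 280 + 0.43 × 790 + 0.04 × 200 + 0.2 × 830 = 92.4 + 339.7 + 8 + 166 = 606.1

606.1 points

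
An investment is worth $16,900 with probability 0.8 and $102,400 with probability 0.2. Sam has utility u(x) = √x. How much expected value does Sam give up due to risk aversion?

E[u] = 0.8·√16900 + 0.2·√102400 = 0.8·130 + 0.2·320 = 168
CE = (168)² = 28224
Risk premium = EV − CE = 34000 − 28224 = 5776

$5,776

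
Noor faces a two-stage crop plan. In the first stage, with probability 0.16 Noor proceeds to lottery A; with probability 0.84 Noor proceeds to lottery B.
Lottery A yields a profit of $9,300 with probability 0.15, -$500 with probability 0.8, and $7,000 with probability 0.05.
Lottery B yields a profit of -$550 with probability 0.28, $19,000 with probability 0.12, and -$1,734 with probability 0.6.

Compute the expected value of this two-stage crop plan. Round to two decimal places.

EV(A) = 0.15 × 9300 + 0.8 × (-500) + 0.05 × 7000 = 1395 − 400 + 350 = 1345
EV(B) = 0.28 × (-550) + 0.12 × 19000 + 0.6 × (-1734) = -154 + 2280 − 1040.4 = 1085.6
Overall = 0.16 × 1345 + 0.84 × 1085.6 = 215.2 + 911.904 = 1127.104

$1,127.10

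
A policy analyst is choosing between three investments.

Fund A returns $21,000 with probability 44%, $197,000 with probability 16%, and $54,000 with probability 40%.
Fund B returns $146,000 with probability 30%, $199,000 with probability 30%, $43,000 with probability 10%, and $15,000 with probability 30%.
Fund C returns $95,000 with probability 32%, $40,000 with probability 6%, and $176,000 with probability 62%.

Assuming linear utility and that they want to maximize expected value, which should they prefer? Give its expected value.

Fund A = 0.44 × 21000 + 0.16 × 197000 + 0.4 × 54000 = 9240 + 31520 + 21600 = 62360
Fund B = 0.3 × 146000 + 0.3 × 199000 + 0.1 × 43000 + 0.3 × 15000 = 43800 + 59700 + 4300 + 4500 = 112300
Fund C = 0.32 × 95000 + 0.06 × 40000 + 0.62 × 176000 = 30400 + 2400 + 109120 = 141920

Fund C ($141,920)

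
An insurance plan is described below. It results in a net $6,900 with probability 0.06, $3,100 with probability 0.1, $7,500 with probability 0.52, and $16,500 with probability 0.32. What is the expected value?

EV = 0.06 × 6900 + 0.1 × 3100 + 0.52 × 7500 + 0.32 × 16500 = 414 + 310 + 3900 + 5280 = 9904

$9,904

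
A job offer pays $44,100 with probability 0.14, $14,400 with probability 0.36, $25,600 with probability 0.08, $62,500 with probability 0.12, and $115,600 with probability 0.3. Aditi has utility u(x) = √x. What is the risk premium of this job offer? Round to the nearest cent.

E[u] = 0.14·√44100 + 0.36·√14400 + 0.08·√25600 + 0.12·√62500 + 0.3·√115600 = 0.14·210 + 0.36·120 + 0.08·160 + 0.12·250 + 0.3·340 = 217.4
CE = (217.4)² = 47262.76
Risk premium = EV − CE = 55586 − 47262.76 = 8323.24

$8,323.24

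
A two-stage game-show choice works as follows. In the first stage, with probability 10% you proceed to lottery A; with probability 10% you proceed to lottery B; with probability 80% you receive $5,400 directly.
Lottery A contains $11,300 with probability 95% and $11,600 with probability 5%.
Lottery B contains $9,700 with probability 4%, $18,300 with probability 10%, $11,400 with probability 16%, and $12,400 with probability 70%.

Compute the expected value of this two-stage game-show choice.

EV(A) = 0.95 × 11300 + 0.05 × 11600 = 10735 + 580 = 11315
EV(B) = 0.04 × 9700 + 0.1 × 18300 + 0.16 × 11400 + 0.7 × 12400 = 388 + 1830 + 1824 + 8680 = 12722
Branch C: 5400 (certain)
Overall = 0.1 × 11315 + 0.1 × 12722 + 0.8 × 5400 = 1131.5 + 1272.2 + 4320 = 6723.7

$6,723.70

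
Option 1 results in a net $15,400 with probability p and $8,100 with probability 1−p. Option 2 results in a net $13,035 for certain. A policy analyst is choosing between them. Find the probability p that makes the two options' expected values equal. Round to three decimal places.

p·15400 + (1−p)·8100 = 13035
7300p + 8100 = 13035
p = (13035 − 8100) / 7300

p = 0.676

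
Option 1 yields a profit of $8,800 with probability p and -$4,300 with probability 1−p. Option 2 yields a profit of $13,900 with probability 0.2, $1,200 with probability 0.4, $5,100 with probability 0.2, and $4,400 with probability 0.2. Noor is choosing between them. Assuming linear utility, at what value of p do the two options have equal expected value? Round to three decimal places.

EV(Option 2) = 0.2 × 13900 + 0.4 × 1200 + 0.2 × 5100 + 0.2 × 4400 = 2780 + 480 + 1020 + 880 = 5160
p·8800 + (1−p)·(-4300) = 5160
13100p − 4300 = 5160
p = (5160 + 4300) / 13100

p = 0.722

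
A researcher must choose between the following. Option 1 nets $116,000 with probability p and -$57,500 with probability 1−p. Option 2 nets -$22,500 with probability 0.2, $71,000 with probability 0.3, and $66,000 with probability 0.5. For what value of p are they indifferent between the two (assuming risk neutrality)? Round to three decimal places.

EV(Option 2) = 0.2 × (-22500) + 0.3 × 71000 + 0.5 × 66000 = -4500 + 21300 + 33000 = 49800
p·116000 + (1−p)·(-57500) = 49800
173500p − 57500 = 49800
p = (49800 + 57500) / 173500

p = 0.618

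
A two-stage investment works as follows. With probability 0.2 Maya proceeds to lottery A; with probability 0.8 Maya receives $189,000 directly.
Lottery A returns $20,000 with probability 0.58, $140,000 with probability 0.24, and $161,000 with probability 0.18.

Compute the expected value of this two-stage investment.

EV(A) = 0.58 × 20000 + 0.24 × 140000 + 0.18 × 161000 = 11600 + 33600 + 28980 = 74180
Branch B: 189000 (certain)
Overall = 0.2 × 74180 + 0.8 × 189000 = 14836 + 151200 = 166036

$166,036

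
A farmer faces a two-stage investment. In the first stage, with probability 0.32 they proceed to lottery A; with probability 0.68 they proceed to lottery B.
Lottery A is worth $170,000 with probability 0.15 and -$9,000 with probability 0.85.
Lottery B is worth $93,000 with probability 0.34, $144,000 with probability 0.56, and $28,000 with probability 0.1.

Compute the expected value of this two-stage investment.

EV(A) = 0.15 × 170000 + 0.85 × (-9000) = 25500 − 7650 = 17850
EV(B) = 0.34 × 93000 + 0.56 × 144000 + 0.1 × 28000 = 31620 + 80640 + 2800 = 115060
Overall = 0.32 × 17850 + 0.68 × 115060 = 5712 + 78240.8 = 83952.8

$83,952.80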